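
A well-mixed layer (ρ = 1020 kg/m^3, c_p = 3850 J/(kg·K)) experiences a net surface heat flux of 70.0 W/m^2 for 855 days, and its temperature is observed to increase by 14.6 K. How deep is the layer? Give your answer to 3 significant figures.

Heat input Q = F Δt = 70.0 × 7.39×10^7 s = 5.17×10^9 J/m².
Required areal heat capacity C = Q / ΔT = 3.54×10^8 J/(m²·K).
Depth D = C / (ρ c_p) = 3.54×10^8 / (1020 × 3850) = 90.2 m.

90.2 m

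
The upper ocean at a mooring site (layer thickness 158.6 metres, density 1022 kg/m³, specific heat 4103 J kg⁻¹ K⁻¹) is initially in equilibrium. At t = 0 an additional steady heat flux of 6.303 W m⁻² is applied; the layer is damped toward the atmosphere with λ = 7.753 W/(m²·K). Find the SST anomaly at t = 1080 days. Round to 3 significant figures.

Areal heat capacity C = ρ c_p D = 1022 × 4103 × 158.6 = 6.65×10^8 J/(m²·K).
τ = C / λ = 6.65×10^8 / 7.753 = 8.58×10^7 s.
Equilibrium anomaly ΔT_eq = F / λ = 6.303 / 7.753 = 0.813 K.
t = 1080 days = 9.33×10^7 s, so t/τ = 1.09.
ΔT(t) = ΔT_eq (1 − e^(−t/τ)) = 0.813 × (1 − e^−1.09) = 0.539 K.

0.539 K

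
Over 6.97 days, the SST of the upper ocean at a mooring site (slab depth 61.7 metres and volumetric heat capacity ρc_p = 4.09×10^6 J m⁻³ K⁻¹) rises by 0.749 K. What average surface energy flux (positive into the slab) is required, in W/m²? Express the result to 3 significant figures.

Areal heat capacity C = ρc_p × D = 4.09×10^6 × 61.7 = 2.52×10^8 J/(m²·K).
Required heat per unit area: Q = C ΔT = 2.52×10^8 × 0.749 = 1.89×10^8 J/m².
Flux F = Q / Δt = 1.89×10^8 / 6.02×10^5 s = 314 W/m².

314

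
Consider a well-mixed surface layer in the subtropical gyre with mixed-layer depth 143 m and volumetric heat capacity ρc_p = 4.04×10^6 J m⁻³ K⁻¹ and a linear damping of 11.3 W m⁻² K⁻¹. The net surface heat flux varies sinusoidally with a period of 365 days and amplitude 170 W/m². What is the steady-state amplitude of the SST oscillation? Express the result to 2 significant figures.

Areal heat capacity C = ρc_p × D = 4.04×10^6 × 143 = 5.78×10^8 J/(m^2 K).
Angular frequency ω = 2π / T = 2π / 3.15×10^7 s = 1.99×10^-7 s⁻¹.
√((Cω)² + λ²) = √((115)² + 11.3²) = 116 W/(m²·K).
Amplitude A = F₀ / √((Cω)²+λ²) = 170 / 116 = 1.47 K.

1.5 K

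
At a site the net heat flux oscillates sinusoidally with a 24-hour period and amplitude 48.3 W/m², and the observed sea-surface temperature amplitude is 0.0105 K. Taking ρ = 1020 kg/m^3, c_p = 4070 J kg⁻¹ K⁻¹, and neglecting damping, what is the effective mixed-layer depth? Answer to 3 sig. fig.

15.2 m

ω = 2π / 86400 s = 7.27×10^-5 s⁻¹.
Required C = F₀ / (A ω) = 48.3 / (0.0105 × 7.27×10^-5) = 6.33×10^7 J/(m²·K).
D = C / (ρ c_p) = 6.33×10^7 / (1020 × 4070) = 15.2 m.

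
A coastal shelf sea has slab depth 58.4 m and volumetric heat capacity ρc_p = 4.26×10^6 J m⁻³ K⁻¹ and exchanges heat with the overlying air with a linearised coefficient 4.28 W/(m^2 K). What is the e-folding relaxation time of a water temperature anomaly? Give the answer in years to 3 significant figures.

1.84 years

Areal heat capacity C = ρc_p × D = 4.26×10^6 × 58.4 = 2.49×10^8 J m⁻² K⁻¹.
Relaxation time τ = C / λ = 2.49×10^8 / 4.28 = 5.81×10^7 s.
In years: 5.81×10^7 s / (3.156×10^7 s/year) = 1.84 years.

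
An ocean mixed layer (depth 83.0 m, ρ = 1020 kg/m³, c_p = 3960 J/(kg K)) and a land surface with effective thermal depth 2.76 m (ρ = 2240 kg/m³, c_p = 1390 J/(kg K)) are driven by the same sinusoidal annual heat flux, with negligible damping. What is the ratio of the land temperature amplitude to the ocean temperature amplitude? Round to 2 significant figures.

C_ocean = 1020 × 3960 × 83.0 = 3.35×10^8 J/(m²·K).
C_land = 2240 × 1390 × 2.76 = 8.59×10^6 J/(m²·K).
Undamped amplitude ∝ 1/C, so A_land/A_ocean = C_ocean/C_land = 39.0.

39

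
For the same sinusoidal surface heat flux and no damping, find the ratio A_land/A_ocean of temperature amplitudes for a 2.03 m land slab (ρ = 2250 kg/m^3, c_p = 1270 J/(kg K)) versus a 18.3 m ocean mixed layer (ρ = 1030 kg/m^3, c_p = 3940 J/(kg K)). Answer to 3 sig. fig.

12.8

C_ocean = 1030 × 3940 × 18.3 = 7.43×10^7 J/(m²·K).
C_land = 2250 × 1270 × 2.03 = 5.80×10^6 J/(m²·K).
Undamped amplitude ∝ 1/C, so A_land/A_ocean = C_ocean/C_land = 12.8.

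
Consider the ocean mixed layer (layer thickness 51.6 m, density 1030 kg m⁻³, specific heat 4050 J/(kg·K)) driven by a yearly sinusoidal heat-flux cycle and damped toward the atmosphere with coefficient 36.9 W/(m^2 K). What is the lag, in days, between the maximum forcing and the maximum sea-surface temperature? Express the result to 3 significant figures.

Areal heat capacity C = ρ c_p D = 1030 × 4050 × 51.6 = 2.15×10^8 J m⁻² K⁻¹.
ω = 2π / 3.15×10^7 s = 1.99×10^-7 s⁻¹.
Phase lag φ = arctan(Cω/λ) = arctan(42.9/36.9) = 0.860 rad.
Time lag = φ / ω = 0.860 / 1.99×10^-7 = 4.32×10^6 s = 50.0 days.

50.0 days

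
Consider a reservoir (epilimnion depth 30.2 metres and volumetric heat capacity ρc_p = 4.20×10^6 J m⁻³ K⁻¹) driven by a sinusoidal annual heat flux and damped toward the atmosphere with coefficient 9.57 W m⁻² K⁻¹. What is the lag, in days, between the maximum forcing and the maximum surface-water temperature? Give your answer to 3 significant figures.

70.2 days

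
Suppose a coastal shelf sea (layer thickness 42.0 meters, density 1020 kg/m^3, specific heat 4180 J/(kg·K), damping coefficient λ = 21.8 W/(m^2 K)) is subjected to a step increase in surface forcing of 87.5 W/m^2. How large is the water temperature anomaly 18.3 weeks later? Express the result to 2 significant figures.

3.0 K

Areal heat capacity C = ρ c_p D = 1020 × 4180 × 42.0 = 1.79×10^8 J/(m^2 K).
τ = C / λ = 1.79×10^8 / 21.8 = 8.21×10^6 s.
Equilibrium anomaly ΔT_eq = F / λ = 87.5 / 21.8 = 4.01 K.
t = 18.3 weeks = 1.11×10^7 s, so t/τ = 1.35.
ΔT(t) = ΔT_eq (1 − e^(−t/τ)) = 4.01 × (1 − e^−1.35) = 2.97 K.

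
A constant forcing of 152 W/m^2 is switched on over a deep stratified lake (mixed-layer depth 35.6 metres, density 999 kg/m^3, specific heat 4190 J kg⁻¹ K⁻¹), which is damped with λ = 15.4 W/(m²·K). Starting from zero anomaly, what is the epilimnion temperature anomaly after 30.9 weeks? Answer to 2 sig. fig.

Areal heat capacity C = ρ c_p D = 999 × 4190 × 35.6 = 1.49×10^8 J m⁻² K⁻¹.
τ = C / λ = 1.49×10^8 / 15.4 = 9.68×10^6 s.
Equilibrium anomaly ΔT_eq = F / λ = 152 / 15.4 = 9.87 K.
t = 30.9 weeks = 1.87×10^7 s, so t/τ = 1.93.
ΔT(t) = ΔT_eq (1 − e^(−t/τ)) = 9.87 × (1 − e^−1.93) = 8.44 K.

8.4 K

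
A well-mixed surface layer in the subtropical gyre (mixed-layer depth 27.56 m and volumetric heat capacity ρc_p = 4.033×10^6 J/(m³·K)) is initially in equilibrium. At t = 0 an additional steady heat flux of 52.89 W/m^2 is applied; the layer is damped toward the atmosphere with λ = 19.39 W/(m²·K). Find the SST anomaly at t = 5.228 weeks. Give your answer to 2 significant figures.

Areal heat capacity C = ρc_p × D = 4.033×10^6 × 27.56 = 1.11×10^8 J m⁻² K⁻¹.
τ = C / λ = 1.11×10^8 / 19.39 = 5.73×10^6 s.
Equilibrium anomaly ΔT_eq = F / λ = 52.89 / 19.39 = 2.73 K.
t = 5.228 weeks = 3.16×10^6 s, so t/τ = 0.552.
ΔT(t) = ΔT_eq (1 − e^(−t/τ)) = 2.73 × (1 − e^−0.552) = 1.16 K.

1.2 K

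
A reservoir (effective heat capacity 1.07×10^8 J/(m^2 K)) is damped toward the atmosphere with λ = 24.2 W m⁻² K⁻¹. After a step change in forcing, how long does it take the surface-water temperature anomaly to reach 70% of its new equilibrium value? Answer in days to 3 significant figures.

61.6 days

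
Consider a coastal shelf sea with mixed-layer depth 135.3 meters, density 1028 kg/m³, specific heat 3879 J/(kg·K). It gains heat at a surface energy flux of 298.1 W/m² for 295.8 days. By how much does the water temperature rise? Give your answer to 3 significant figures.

Areal heat capacity C = ρ c_p D = 1028 × 3879 × 135.3 = 5.40×10^8 J m⁻² K⁻¹.
Net heat input Q = F Δt = 298.1 × (295.8 days × 86400 s/day) = 7.62×10^9 J/m².
ΔT = Q / C = 7.62×10^9 / 5.40×10^8 = 14.1 K.

14.1 K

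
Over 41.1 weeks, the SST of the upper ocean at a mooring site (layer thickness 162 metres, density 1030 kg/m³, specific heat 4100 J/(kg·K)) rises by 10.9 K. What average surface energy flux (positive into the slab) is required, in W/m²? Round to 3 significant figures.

300

Areal heat capacity C = ρ c_p D = 1030 × 4100 × 162 = 6.84×10^8 J/(m^2 K).
Required heat per unit area: Q = C ΔT = 6.84×10^8 × 10.9 = 7.46×10^9 J/m².
Flux F = Q / Δt = 7.46×10^9 / 2.49×10^7 s = 300 W/m².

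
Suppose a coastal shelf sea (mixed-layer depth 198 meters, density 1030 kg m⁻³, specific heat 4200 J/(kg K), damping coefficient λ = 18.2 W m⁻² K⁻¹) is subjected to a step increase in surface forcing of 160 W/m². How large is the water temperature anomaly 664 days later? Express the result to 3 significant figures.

6.19 K

Areal heat capacity C = ρ c_p D = 1030 × 4200 × 198 = 8.57×10^8 J/(m^2 K).
τ = C / λ = 8.57×10^8 / 18.2 = 4.71×10^7 s.
Equilibrium anomaly ΔT_eq = F / λ = 160 / 18.2 = 8.79 K.
t = 664 days = 5.74×10^7 s, so t/τ = 1.22.
ΔT(t) = ΔT_eq (1 − e^(−t/τ)) = 8.79 × (1 − e^−1.22) = 6.19 K.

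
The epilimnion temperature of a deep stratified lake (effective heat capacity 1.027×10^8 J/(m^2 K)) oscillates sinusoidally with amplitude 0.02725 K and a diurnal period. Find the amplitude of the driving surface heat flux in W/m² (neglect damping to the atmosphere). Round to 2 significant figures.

Areal heat capacity C = 1.027×10^8 J/(m^2 K) (given).
ω = 2π / 86400 s = 7.27×10^-5 s⁻¹.
Cω = 1.03×10^8 × 7.27×10^-5 = 7470 W/(m²·K).
F₀ = A × Cω = 0.02725 × 7470 = 204 W/m².

200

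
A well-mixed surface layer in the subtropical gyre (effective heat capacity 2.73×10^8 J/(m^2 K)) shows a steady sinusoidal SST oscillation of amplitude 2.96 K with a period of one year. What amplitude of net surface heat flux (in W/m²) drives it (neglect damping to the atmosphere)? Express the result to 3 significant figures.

Areal heat capacity C = 2.73×10^8 J/(m^2 K) (given).
ω = 2π / 3.15×10^7 s = 1.99×10^-7 s⁻¹.
Cω = 2.73×10^8 × 1.99×10^-7 = 54.4 W/(m²·K).
F₀ = A × Cω = 2.96 × 54.4 = 161 W/m².

161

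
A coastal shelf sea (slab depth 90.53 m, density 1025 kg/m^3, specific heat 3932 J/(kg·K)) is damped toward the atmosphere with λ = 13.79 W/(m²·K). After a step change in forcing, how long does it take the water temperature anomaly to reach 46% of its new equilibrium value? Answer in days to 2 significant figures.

190 days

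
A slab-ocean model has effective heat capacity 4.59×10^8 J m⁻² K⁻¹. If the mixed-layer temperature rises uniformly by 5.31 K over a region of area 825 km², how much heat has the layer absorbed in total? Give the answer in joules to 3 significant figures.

2.01×10^18 J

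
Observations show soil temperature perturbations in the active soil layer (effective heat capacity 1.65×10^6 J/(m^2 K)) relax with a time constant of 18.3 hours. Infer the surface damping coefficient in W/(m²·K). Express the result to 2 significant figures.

Areal heat capacity C = 1.65×10^6 J/(m^2 K) (given).
τ = 18.3 hours = 65900 s.
λ = C / τ = 1.65×10^6 / 65900 = 25.0 W/(m²·K).

25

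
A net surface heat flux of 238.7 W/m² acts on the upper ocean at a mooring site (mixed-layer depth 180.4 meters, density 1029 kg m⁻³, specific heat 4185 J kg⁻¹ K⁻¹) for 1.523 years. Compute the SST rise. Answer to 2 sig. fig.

15 K

Areal heat capacity C = ρ c_p D = 1029 × 4185 × 180.4 = 7.77×10^8 J m⁻² K⁻¹.
Net heat input Q = F Δt = 238.7 × (1.523 years × 3.156×10^7 s/year) = 1.15×10^10 J/m².
ΔT = Q / C = 1.15×10^10 / 7.77×10^8 = 14.8 K.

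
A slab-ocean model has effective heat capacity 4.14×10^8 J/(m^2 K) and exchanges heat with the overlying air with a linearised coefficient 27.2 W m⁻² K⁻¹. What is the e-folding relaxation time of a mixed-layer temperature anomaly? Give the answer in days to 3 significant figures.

176 days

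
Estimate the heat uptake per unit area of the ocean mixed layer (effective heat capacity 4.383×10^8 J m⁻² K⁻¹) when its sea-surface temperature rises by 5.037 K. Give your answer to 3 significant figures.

2.21×10^9

Areal heat capacity C = 4.383×10^8 J m⁻² K⁻¹ (given).
ΔQ = C ΔT = 4.38×10^8 × 5.037 = 2.21×10^9 J/m².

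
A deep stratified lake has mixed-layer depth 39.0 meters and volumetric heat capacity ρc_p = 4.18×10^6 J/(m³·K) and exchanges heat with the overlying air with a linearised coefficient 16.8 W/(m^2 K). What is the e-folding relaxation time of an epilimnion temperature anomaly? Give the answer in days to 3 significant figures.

112 days

Areal heat capacity C = ρc_p × D = 4.18×10^6 × 39.0 = 1.63×10^8 J m⁻² K⁻¹.
Relaxation time τ = C / λ = 1.63×10^8 / 16.8 = 9.70×10^6 s.
In days: 9.70×10^6 s / (86400 s/day) = 112 days.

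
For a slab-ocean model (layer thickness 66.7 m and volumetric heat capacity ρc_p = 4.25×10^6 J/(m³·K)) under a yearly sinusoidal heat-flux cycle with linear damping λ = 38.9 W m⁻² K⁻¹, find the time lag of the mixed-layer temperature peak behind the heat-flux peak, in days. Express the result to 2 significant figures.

Areal heat capacity C = ρc_p × D = 4.25×10^6 × 66.7 = 2.83×10^8 J/(m^2 K).
ω = 2π / 3.15×10^7 s = 1.99×10^-7 s⁻¹.
Phase lag φ = arctan(Cω/λ) = arctan(56.5/38.9) = 0.968 rad.
Time lag = φ / ω = 0.968 / 1.99×10^-7 = 4.86×10^6 s = 56.2 days.

56 days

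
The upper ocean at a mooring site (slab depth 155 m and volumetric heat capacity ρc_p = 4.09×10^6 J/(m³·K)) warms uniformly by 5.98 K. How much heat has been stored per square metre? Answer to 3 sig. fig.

Areal heat capacity C = ρc_p × D = 4.09×10^6 × 155 = 6.34×10^8 J/(m²·K).
ΔQ = C ΔT = 6.34×10^8 × 5.98 = 3.79×10^9 J/m².

3.79×10^9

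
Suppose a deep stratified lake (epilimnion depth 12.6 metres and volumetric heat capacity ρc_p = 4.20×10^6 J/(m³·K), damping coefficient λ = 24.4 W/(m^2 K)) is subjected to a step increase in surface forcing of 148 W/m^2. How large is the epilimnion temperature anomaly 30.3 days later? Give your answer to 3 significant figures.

4.25 K

Areal heat capacity C = ρc_p × D = 4.20×10^6 × 12.6 = 5.29×10^7 J/(m²·K).
τ = C / λ = 5.29×10^7 / 24.4 = 2.17×10^6 s.
Equilibrium anomaly ΔT_eq = F / λ = 148 / 24.4 = 6.07 K.
t = 30.3 days = 2.62×10^6 s, so t/τ = 1.21.
ΔT(t) = ΔT_eq (1 − e^(−t/τ)) = 6.07 × (1 − e^−1.21) = 4.25 K.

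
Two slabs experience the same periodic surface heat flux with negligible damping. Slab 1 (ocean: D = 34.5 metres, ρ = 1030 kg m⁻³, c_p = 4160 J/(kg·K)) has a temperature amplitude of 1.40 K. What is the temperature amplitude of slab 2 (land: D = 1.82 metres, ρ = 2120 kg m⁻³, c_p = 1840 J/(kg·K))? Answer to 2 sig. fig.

29 K

C_ocean = 1.48×10^8 J/(m²·K); C_land = 7.10×10^6 J/(m²·K).
A ∝ 1/C ⇒ A_land = A_ocean × C_ocean/C_land = 1.40 × 20.8 = 29.2 K.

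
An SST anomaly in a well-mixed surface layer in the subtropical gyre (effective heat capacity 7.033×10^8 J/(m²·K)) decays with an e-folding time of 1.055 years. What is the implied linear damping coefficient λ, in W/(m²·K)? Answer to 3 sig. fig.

21.1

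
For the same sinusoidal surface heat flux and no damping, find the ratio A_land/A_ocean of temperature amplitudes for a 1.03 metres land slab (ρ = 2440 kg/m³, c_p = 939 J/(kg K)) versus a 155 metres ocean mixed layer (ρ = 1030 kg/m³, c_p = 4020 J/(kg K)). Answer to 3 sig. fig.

272

C_ocean = 1030 × 4020 × 155 = 6.42×10^8 J/(m²·K).
C_land = 2440 × 939 × 1.03 = 2.36×10^6 J/(m²·K).
Undamped amplitude ∝ 1/C, so A_land/A_ocean = C_ocean/C_land = 272.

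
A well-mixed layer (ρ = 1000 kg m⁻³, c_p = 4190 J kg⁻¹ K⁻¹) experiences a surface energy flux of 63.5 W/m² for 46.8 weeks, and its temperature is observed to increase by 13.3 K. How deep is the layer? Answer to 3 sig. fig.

32.3 m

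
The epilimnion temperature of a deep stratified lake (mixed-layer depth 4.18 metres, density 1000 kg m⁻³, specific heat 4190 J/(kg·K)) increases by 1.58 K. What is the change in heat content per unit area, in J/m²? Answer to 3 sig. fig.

2.77×10^7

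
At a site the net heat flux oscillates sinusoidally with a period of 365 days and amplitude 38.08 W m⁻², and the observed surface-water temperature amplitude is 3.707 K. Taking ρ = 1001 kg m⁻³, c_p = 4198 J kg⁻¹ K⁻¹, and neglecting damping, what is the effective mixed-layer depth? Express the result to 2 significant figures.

ω = 2π / 3.15×10^7 s = 1.99×10^-7 s⁻¹.
Required C = F₀ / (A ω) = 38.08 / (3.707 × 1.99×10^-7) = 5.16×10^7 J/(m²·K).
D = C / (ρ c_p) = 5.16×10^7 / (1001 × 4198) = 12.3 m.

12 m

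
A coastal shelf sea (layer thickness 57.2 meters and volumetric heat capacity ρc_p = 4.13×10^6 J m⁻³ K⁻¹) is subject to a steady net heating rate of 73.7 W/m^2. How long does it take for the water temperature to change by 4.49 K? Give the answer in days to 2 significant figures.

170 days

Areal heat capacity C = ρc_p × D = 4.13×10^6 × 57.2 = 2.36×10^8 J/(m²·K).
Time required: Δt = C ΔT / F = 2.36×10^8 × 4.49 / 73.7 = 1.44×10^7 s.
In days: 1.44×10^7 s / (86400 s/day) = 167 days.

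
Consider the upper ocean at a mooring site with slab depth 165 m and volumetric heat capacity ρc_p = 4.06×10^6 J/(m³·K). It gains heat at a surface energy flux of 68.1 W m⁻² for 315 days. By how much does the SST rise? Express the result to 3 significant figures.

2.77 K

Areal heat capacity C = ρc_p × D = 4.06×10^6 × 165 = 6.70×10^8 J/(m^2 K).
Net heat input Q = F Δt = 68.1 × (315 days × 86400 s/day) = 1.85×10^9 J/m².
ΔT = Q / C = 1.85×10^9 / 6.70×10^8 = 2.77 K.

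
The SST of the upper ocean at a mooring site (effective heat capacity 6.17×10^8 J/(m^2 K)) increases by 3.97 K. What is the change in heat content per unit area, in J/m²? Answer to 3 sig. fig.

Areal heat capacity C = 6.17×10^8 J/(m^2 K) (given).
ΔQ = C ΔT = 6.17×10^8 × 3.97 = 2.45×10^9 J/m².

2.45×10^9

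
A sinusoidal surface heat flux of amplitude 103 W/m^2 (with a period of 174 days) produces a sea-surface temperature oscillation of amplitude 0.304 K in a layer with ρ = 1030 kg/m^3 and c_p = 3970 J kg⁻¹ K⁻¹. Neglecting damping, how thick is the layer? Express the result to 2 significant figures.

200 m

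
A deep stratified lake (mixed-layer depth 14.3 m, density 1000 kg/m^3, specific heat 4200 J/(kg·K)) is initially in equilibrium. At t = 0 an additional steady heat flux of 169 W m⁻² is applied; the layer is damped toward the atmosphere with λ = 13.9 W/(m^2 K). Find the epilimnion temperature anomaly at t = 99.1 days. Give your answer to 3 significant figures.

Areal heat capacity C = ρ c_p D = 1000 × 4200 × 14.3 = 6.01×10^7 J m⁻² K⁻¹.
τ = C / λ = 6.01×10^7 / 13.9 = 4.32×10^6 s.
Equilibrium anomaly ΔT_eq = F / λ = 169 / 13.9 = 12.2 K.
t = 99.1 days = 8.56×10^6 s, so t/τ = 1.98.
ΔT(t) = ΔT_eq (1 − e^(−t/τ)) = 12.2 × (1 − e^−1.98) = 10.5 K.

10.5 K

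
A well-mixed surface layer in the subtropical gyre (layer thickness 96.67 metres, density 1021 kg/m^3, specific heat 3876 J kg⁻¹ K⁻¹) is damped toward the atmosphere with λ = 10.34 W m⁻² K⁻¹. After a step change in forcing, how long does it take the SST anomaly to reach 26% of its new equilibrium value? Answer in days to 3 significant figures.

Areal heat capacity C = ρ c_p D = 1021 × 3876 × 96.67 = 3.83×10^8 J/(m^2 K).
τ = C / λ = 3.83×10^8 / 10.34 = 3.70×10^7 s.
Fraction reached: 1 − e^(−t/τ) = 0.26 ⇒ t = −τ ln(1 − 0.26) = τ × 0.301.
t = 1.11×10^7 s = 129 days.

129 days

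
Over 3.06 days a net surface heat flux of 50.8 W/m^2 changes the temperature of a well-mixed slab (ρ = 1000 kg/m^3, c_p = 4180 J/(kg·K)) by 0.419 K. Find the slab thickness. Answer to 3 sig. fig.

7.67 m

Heat input Q = F Δt = 50.8 × 2.64×10^5 s = 1.34×10^7 J/m².
Required areal heat capacity C = Q / ΔT = 3.21×10^7 J/(m²·K).
Depth D = C / (ρ c_p) = 3.21×10^7 / (1000 × 4180) = 7.67 m.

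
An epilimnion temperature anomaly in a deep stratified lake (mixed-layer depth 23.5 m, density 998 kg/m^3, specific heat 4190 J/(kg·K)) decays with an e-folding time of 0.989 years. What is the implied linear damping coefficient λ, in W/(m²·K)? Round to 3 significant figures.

3.15

Areal heat capacity C = ρ c_p D = 998 × 4190 × 23.5 = 9.83×10^7 J/(m²·K).
τ = 0.989 years = 3.12×10^7 s.
λ = C / τ = 9.83×10^7 / 3.12×10^7 = 3.15 W/(m²·K).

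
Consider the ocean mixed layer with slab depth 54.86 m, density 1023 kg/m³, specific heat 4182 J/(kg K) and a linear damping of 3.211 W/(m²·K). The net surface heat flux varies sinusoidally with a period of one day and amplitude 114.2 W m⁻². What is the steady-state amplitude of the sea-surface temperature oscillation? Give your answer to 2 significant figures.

0.0067 K

Areal heat capacity C = ρ c_p D = 1023 × 4182 × 54.86 = 2.35×10^8 J m⁻² K⁻¹.
Angular frequency ω = 2π / T = 2π / 86400 s = 7.27×10^-5 s⁻¹.
√((Cω)² + λ²) = √((17100)² + 3.211²) = 17100 W/(m²·K).
Amplitude A = F₀ / √((Cω)²+λ²) = 114.2 / 17100 = 0.00669 K.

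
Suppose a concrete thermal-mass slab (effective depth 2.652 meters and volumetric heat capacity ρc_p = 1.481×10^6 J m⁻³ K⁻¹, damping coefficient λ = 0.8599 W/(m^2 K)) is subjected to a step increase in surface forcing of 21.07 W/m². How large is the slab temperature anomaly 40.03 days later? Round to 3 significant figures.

Areal heat capacity C = ρc_p × D = 1.481×10^6 × 2.652 = 3.93×10^6 J m⁻² K⁻¹.
τ = C / λ = 3.93×10^6 / 0.8599 = 4.57×10^6 s.
Equilibrium anomaly ΔT_eq = F / λ = 21.07 / 0.8599 = 24.5 K.
t = 40.03 days = 3.46×10^6 s, so t/τ = 0.757.
ΔT(t) = ΔT_eq (1 − e^(−t/τ)) = 24.5 × (1 − e^−0.757) = 13.0 K.

13.0 K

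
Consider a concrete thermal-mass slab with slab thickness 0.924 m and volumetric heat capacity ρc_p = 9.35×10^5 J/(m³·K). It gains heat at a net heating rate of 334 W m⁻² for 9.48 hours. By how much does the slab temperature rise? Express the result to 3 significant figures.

13.2 K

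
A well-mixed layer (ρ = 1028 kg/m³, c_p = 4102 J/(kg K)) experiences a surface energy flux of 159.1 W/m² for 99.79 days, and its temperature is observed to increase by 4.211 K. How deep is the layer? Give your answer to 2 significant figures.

Heat input Q = F Δt = 159.1 × 8.62×10^6 s = 1.37×10^9 J/m².
Required areal heat capacity C = Q / ΔT = 3.26×10^8 J/(m²·K).
Depth D = C / (ρ c_p) = 3.26×10^8 / (1028 × 4102) = 77.2 m.

77 m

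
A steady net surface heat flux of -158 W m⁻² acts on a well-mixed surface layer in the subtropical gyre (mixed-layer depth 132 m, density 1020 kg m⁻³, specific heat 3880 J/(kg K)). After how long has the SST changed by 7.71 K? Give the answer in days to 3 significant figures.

295 days

Areal heat capacity C = ρ c_p D = 1020 × 3880 × 132 = 5.22×10^8 J/(m^2 K).
Time required: Δt = C ΔT / F = 5.22×10^8 × -7.71 / -158 = 2.55×10^7 s.
In days: 2.55×10^7 s / (86400 s/day) = 295 days.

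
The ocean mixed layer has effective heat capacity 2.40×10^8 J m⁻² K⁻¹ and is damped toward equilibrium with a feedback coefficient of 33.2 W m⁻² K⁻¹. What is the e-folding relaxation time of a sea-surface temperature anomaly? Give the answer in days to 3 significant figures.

83.7 days

Areal heat capacity C = 2.40×10^8 J m⁻² K⁻¹ (given).
Relaxation time τ = C / λ = 2.40×10^8 / 33.2 = 7.23×10^6 s.
In days: 7.23×10^6 s / (86400 s/day) = 83.7 days.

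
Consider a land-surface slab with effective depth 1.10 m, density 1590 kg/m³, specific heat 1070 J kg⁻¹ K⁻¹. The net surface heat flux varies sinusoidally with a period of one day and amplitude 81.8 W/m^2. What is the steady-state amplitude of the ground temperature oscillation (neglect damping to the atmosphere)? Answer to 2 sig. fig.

0.60 K

Areal heat capacity C = ρ c_p D = 1590 × 1070 × 1.10 = 1.87×10^6 J/(m^2 K).
Angular frequency ω = 2π / T = 2π / 86400 s = 7.27×10^-5 s⁻¹.
Cω = 1.87×10^6 × 7.27×10^-5 = 136 W/(m²·K).
Amplitude A = F₀ / (Cω) = 81.8 / 136 = 0.601 K.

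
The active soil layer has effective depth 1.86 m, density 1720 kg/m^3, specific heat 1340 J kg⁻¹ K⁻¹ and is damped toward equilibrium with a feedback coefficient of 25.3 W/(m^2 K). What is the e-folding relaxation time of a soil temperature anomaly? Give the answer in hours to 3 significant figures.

Areal heat capacity C = ρ c_p D = 1720 × 1340 × 1.86 = 4.29×10^6 J/(m^2 K).
Relaxation time τ = C / λ = 4.29×10^6 / 25.3 = 1.69×10^5 s.
In hours: 1.69×10^5 s / (3600 s/hour) = 47.1 hours.

47.1 hours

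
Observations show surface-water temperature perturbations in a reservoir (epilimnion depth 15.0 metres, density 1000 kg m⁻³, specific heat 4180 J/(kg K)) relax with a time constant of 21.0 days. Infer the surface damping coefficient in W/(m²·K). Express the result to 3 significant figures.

Areal heat capacity C = ρ c_p D = 1000 × 4180 × 15.0 = 6.27×10^7 J/(m^2 K).
τ = 21.0 days = 1.81×10^6 s.
λ = C / τ = 6.27×10^7 / 1.81×10^6 = 34.6 W/(m²·K).

34.6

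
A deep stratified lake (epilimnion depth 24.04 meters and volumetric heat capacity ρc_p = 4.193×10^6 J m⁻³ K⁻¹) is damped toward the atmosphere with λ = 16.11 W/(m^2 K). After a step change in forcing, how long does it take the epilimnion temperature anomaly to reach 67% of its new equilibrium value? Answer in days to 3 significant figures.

Areal heat capacity C = ρc_p × D = 4.193×10^6 × 24.04 = 1.01×10^8 J/(m^2 K).
τ = C / λ = 1.01×10^8 / 16.11 = 6.26×10^6 s.
Fraction reached: 1 − e^(−t/τ) = 0.67 ⇒ t = −τ ln(1 − 0.67) = τ × 1.11.
t = 6.94×10^6 s = 80.3 days.

80.3 days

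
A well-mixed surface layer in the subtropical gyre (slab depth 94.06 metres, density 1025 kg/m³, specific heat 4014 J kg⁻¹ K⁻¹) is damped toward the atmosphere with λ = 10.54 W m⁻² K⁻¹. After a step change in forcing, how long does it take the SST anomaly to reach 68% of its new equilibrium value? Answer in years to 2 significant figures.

Areal heat capacity C = ρ c_p D = 1025 × 4014 × 94.06 = 3.87×10^8 J/(m^2 K).
τ = C / λ = 3.87×10^8 / 10.54 = 3.67×10^7 s.
Fraction reached: 1 − e^(−t/τ) = 0.68 ⇒ t = −τ ln(1 − 0.68) = τ × 1.14.
t = 4.18×10^7 s = 1.33 years.

1.3 years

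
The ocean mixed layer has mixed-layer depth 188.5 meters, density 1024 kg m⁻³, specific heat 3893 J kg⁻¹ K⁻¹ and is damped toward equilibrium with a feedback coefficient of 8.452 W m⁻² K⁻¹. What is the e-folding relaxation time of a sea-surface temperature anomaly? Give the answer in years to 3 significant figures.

Areal heat capacity C = ρ c_p D = 1024 × 3893 × 188.5 = 7.51×10^8 J m⁻² K⁻¹.
Relaxation time τ = C / λ = 7.51×10^8 / 8.452 = 8.89×10^7 s.
In years: 8.89×10^7 s / (3.156×10^7 s/year) = 2.82 years.

2.82 years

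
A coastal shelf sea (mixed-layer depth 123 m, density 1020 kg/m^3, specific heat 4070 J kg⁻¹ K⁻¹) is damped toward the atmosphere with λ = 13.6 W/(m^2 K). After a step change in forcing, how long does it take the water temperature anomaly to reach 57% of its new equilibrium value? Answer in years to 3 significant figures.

1.00 years

Areal heat capacity C = ρ c_p D = 1020 × 4070 × 123 = 5.11×10^8 J m⁻² K⁻¹.
τ = C / λ = 5.11×10^8 / 13.6 = 3.75×10^7 s.
Fraction reached: 1 − e^(−t/τ) = 0.57 ⇒ t = −τ ln(1 − 0.57) = τ × 0.844.
t = 3.17×10^7 s = 1.00 years.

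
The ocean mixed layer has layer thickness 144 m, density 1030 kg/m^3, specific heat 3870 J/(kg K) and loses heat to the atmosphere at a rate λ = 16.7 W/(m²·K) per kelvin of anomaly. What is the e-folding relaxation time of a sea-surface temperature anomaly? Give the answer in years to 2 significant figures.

1.1 years

Areal heat capacity C = ρ c_p D = 1030 × 3870 × 144 = 5.74×10^8 J/(m^2 K).
Relaxation time τ = C / λ = 5.74×10^8 / 16.7 = 3.44×10^7 s.
In years: 3.44×10^7 s / (3.156×10^7 s/year) = 1.09 years.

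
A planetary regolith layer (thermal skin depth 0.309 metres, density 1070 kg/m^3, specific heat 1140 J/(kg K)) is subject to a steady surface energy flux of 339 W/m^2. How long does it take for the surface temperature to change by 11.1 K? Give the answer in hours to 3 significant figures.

3.43 hours

Areal heat capacity C = ρ c_p D = 1070 × 1140 × 0.309 = 3.77×10^5 J m⁻² K⁻¹.
Time required: Δt = C ΔT / F = 3.77×10^5 × 11.1 / 339 = 12300 s.
In hours: 12300 s / (3600 s/hour) = 3.43 hours.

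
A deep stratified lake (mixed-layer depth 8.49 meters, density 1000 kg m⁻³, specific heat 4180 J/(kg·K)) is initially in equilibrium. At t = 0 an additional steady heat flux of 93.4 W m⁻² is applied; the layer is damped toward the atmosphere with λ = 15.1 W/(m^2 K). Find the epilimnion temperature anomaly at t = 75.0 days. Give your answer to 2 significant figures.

5.8 K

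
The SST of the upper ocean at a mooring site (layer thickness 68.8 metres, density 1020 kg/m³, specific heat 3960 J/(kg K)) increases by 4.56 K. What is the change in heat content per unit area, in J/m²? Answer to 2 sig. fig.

1.3×10^9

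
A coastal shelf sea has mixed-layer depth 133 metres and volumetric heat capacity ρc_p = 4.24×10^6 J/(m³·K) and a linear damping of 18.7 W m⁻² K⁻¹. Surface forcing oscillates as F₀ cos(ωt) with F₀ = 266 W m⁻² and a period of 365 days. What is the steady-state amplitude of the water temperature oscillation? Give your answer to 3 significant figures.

Areal heat capacity C = ρc_p × D = 4.24×10^6 × 133 = 5.64×10^8 J/(m²·K).
Angular frequency ω = 2π / T = 2π / 3.15×10^7 s = 1.99×10^-7 s⁻¹.
√((Cω)² + λ²) = √((112)² + 18.7²) = 114 W/(m²·K).
Amplitude A = F₀ / √((Cω)²+λ²) = 266 / 114 = 2.34 K.

2.34 K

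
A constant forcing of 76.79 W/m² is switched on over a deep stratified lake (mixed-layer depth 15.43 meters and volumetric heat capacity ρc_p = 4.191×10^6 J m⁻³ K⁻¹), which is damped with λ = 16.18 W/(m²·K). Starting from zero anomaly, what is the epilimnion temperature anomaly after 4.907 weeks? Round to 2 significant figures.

Areal heat capacity C = ρc_p × D = 4.191×10^6 × 15.43 = 6.47×10^7 J/(m^2 K).
τ = C / λ = 6.47×10^7 / 16.18 = 4.00×10^6 s.
Equilibrium anomaly ΔT_eq = F / λ = 76.79 / 16.18 = 4.75 K.
t = 4.907 weeks = 2.97×10^6 s, so t/τ = 0.743.
ΔT(t) = ΔT_eq (1 − e^(−t/τ)) = 4.75 × (1 − e^−0.743) = 2.49 K.

2.5 K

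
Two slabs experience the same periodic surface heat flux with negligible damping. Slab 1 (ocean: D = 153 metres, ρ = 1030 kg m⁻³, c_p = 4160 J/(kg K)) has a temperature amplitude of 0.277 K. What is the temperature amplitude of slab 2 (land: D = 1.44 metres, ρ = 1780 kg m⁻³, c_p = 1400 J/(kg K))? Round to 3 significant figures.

50.6 K

C_ocean = 6.56×10^8 J/(m²·K); C_land = 3.59×10^6 J/(m²·K).
A ∝ 1/C ⇒ A_land = A_ocean × C_ocean/C_land = 0.277 × 183 = 50.6 K.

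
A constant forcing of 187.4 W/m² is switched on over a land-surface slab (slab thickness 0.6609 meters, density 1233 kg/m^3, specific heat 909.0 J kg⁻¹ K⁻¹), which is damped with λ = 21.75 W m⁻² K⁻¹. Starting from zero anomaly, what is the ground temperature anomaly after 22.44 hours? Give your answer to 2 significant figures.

7.8 K

Areal heat capacity C = ρ c_p D = 1233 × 909.0 × 0.6609 = 7.41×10^5 J m⁻² K⁻¹.
τ = C / λ = 7.41×10^5 / 21.75 = 34100 s.
Equilibrium anomaly ΔT_eq = F / λ = 187.4 / 21.75 = 8.62 K.
t = 22.44 hours = 80800 s, so t/τ = 2.37.
ΔT(t) = ΔT_eq (1 − e^(−t/τ)) = 8.62 × (1 − e^−2.37) = 7.81 K.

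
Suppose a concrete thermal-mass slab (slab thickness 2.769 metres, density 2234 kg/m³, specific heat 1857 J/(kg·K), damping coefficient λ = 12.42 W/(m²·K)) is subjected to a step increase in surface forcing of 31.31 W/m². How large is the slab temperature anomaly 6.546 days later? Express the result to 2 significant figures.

Areal heat capacity C = ρ c_p D = 2234 × 1857 × 2.769 = 1.15×10^7 J/(m²·K).
τ = C / λ = 1.15×10^7 / 12.42 = 9.25×10^5 s.
Equilibrium anomaly ΔT_eq = F / λ = 31.31 / 12.42 = 2.52 K.
t = 6.546 days = 5.66×10^5 s, so t/τ = 0.611.
ΔT(t) = ΔT_eq (1 − e^(−t/τ)) = 2.52 × (1 − e^−0.611) = 1.15 K.

1.2 K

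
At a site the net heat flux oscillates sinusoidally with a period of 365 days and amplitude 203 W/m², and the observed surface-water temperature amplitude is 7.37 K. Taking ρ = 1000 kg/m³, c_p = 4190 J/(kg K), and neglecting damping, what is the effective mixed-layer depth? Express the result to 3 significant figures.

ω = 2π / 3.15×10^7 s = 1.99×10^-7 s⁻¹.
Required C = F₀ / (A ω) = 203 / (7.37 × 1.99×10^-7) = 1.38×10^8 J/(m²·K).
D = C / (ρ c_p) = 1.38×10^8 / (1000 × 4190) = 33.0 m.

33.0 m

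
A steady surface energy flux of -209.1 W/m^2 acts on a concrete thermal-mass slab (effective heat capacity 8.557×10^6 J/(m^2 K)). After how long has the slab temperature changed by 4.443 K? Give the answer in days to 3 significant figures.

2.10 days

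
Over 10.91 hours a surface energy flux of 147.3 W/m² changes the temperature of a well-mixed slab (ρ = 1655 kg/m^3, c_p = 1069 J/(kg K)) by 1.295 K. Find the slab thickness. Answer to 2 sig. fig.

2.5 m

Heat input Q = F Δt = 147.3 × 39300 s = 5.79×10^6 J/m².
Required areal heat capacity C = Q / ΔT = 4.47×10^6 J/(m²·K).
Depth D = C / (ρ c_p) = 4.47×10^6 / (1655 × 1069) = 2.53 m.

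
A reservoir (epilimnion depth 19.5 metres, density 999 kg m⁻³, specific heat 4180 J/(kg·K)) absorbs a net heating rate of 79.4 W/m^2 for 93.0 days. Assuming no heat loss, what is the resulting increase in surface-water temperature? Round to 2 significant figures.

7.8 K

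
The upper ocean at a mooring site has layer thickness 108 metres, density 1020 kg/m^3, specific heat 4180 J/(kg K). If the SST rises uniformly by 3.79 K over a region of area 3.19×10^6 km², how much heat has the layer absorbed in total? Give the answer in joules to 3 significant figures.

Areal heat capacity C = ρ c_p D = 1020 × 4180 × 108 = 4.60×10^8 J/(m²·K).
Heat per unit area: q = C ΔT = 4.60×10^8 × 3.79 = 1.75×10^9 J/m².
Total heat: Q = q × A = 1.75×10^9 × (3.19×10^6 × 10⁶ m²) = 5.57×10^21 J.

5.57×10^21 J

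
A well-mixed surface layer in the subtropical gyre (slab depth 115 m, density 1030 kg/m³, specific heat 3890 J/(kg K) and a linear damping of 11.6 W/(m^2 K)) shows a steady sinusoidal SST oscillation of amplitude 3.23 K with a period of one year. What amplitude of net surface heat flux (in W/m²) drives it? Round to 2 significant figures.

Areal heat capacity C = ρ c_p D = 1030 × 3890 × 115 = 4.61×10^8 J/(m^2 K).
ω = 2π / 3.15×10^7 s = 1.99×10^-7 s⁻¹.
√((Cω)² + λ²) = √((91.8)² + 11.6²) = 92.5 W/(m²·K).
F₀ = A × √((Cω)²+λ²) = 3.23 × 92.5 = 299 W/m².

300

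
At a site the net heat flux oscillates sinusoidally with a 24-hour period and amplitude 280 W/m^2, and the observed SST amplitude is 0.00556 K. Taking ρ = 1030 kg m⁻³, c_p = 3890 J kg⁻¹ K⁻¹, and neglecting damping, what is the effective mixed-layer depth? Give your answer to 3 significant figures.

173 m

ω = 2π / 86400 s = 7.27×10^-5 s⁻¹.
Required C = F₀ / (A ω) = 280 / (0.00556 × 7.27×10^-5) = 6.92×10^8 J/(m²·K).
D = C / (ρ c_p) = 6.92×10^8 / (1030 × 3890) = 173 m.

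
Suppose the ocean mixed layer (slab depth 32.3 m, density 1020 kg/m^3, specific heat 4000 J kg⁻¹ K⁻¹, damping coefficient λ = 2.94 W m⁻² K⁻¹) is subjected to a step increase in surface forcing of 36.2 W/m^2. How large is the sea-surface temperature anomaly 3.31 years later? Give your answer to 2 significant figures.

Areal heat capacity C = ρ c_p D = 1020 × 4000 × 32.3 = 1.32×10^8 J/(m²·K).
τ = C / λ = 1.32×10^8 / 2.94 = 4.48×10^7 s.
Equilibrium anomaly ΔT_eq = F / λ = 36.2 / 2.94 = 12.3 K.
t = 3.31 years = 1.04×10^8 s, so t/τ = 2.33.
ΔT(t) = ΔT_eq (1 − e^(−t/τ)) = 12.3 × (1 − e^−2.33) = 11.1 K.

11 K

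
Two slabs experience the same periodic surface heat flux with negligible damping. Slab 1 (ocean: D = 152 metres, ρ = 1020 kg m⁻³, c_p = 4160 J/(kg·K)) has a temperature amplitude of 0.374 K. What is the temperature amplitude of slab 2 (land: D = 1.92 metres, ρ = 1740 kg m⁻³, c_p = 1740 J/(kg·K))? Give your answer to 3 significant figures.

C_ocean = 6.45×10^8 J/(m²·K); C_land = 5.81×10^6 J/(m²·K).
A ∝ 1/C ⇒ A_land = A_ocean × C_ocean/C_land = 0.374 × 111 = 41.5 K.

41.5 K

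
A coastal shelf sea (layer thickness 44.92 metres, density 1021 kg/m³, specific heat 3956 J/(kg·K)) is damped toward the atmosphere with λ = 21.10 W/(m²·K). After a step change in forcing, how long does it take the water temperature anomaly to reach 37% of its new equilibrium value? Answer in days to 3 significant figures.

Areal heat capacity C = ρ c_p D = 1021 × 3956 × 44.92 = 1.81×10^8 J m⁻² K⁻¹.
τ = C / λ = 1.81×10^8 / 21.10 = 8.60×10^6 s.
Fraction reached: 1 − e^(−t/τ) = 0.37 ⇒ t = −τ ln(1 − 0.37) = τ × 0.462.
t = 3.97×10^6 s = 46.0 days.

46.0 days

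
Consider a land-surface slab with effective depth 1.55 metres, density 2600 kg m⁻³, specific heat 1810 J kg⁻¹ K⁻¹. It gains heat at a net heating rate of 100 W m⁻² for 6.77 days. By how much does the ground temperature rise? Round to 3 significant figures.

8.02 K

Areal heat capacity C = ρ c_p D = 2600 × 1810 × 1.55 = 7.29×10^6 J/(m²·K).
Net heat input Q = F Δt = 100 × (6.77 days × 86400 s/day) = 5.85×10^7 J/m².
ΔT = Q / C = 5.85×10^7 / 7.29×10^6 = 8.02 K.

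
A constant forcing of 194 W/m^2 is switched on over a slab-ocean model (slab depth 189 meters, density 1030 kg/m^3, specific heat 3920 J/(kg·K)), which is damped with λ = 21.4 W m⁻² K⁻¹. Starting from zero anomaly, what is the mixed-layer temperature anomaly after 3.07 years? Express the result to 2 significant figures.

Areal heat capacity C = ρ c_p D = 1030 × 3920 × 189 = 7.63×10^8 J m⁻² K⁻¹.
τ = C / λ = 7.63×10^8 / 21.4 = 3.57×10^7 s.
Equilibrium anomaly ΔT_eq = F / λ = 194 / 21.4 = 9.07 K.
t = 3.07 years = 9.69×10^7 s, so t/τ = 2.72.
ΔT(t) = ΔT_eq (1 − e^(−t/τ)) = 9.07 × (1 − e^−2.72) = 8.47 K.

8.5 K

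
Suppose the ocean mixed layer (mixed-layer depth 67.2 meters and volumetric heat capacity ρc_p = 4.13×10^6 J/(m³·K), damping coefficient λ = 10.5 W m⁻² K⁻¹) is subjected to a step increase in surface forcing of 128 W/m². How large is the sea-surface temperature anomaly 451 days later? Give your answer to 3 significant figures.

9.40 K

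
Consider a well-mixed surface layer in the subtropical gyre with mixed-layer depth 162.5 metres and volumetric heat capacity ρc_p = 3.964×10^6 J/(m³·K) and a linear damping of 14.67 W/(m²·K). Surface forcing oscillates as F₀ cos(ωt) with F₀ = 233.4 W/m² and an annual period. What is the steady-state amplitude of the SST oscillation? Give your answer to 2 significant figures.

1.8 K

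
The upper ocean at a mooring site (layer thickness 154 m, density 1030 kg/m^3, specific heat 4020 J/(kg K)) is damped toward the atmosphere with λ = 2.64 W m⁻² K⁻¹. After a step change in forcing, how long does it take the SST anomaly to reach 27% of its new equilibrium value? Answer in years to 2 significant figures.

Areal heat capacity C = ρ c_p D = 1030 × 4020 × 154 = 6.38×10^8 J/(m²·K).
τ = C / λ = 6.38×10^8 / 2.64 = 2.42×10^8 s.
Fraction reached: 1 − e^(−t/τ) = 0.27 ⇒ t = −τ ln(1 − 0.27) = τ × 0.315.
t = 7.60×10^7 s = 2.41 years.

2.4 years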